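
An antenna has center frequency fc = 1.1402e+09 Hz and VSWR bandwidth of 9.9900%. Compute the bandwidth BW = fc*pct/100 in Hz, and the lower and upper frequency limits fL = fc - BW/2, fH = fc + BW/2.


BW = 1.1402e+09 * 9.9900/100 = 1.139060e+08 Hz
fL = 1.1402e+09 - 1.139060e+08/2 = 1.083e+09 Hz
fH = 1.1402e+09 + 1.139060e+08/2 = 1.197e+09 Hz

BW=1.139e+08 Hz, fL=1.083e+09 Hz, fH=1.197e+09 Hz


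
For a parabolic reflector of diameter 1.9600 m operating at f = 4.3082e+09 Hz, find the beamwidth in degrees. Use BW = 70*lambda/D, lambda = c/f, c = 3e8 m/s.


lambda = c / f = 3.0000e+08 / 4.3082e+09 = 0.06963465 m
BW = 70 * 0.06963465 / 1.9600 = 2.487 deg

2.487 deg


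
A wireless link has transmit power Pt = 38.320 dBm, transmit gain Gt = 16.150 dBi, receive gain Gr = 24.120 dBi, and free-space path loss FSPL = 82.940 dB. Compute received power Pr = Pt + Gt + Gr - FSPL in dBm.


Pr = 38.320 + 16.150 + 24.120 - 82.940 = -4.35 dBm

-4.35 dBm


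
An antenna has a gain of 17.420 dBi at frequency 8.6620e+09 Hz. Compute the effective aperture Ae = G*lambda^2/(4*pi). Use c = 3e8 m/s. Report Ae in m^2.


lambda = c / f = 3.0000e+08 / 8.6620e+09 = 0.03463403 m
G_linear = 10^(17.420/10) = 55.20774
Ae = G_linear * lambda^2 / (4*pi) = 55.20774 * 0.03463403^2 / (4*pi) = 5.270e-03 m^2

5.270e-03 m^2


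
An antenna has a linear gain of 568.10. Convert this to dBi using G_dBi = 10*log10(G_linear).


G_dBi = 10 * log10(568.10) = 27.54 dBi

27.54 dBi


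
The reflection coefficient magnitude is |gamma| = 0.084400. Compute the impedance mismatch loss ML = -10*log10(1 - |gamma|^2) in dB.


ML = -10 * log10(1 - 0.084400^2) = -10 * log10(0.99287664) = 0.03105 dB

0.03105 dB


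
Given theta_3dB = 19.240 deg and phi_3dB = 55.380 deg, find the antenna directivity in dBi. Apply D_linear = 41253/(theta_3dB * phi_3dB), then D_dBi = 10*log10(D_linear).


D_linear = 41253 / (19.240 * 55.380) = 38.71663
D_dBi = 10 * log10(38.71663) = 15.88 dBi

15.88 dBi


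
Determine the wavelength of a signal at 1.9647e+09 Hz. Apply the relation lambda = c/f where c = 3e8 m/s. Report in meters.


lambda = c / f = 3.0000e+08 / 1.9647e+09 = 0.1527 m

0.1527 m


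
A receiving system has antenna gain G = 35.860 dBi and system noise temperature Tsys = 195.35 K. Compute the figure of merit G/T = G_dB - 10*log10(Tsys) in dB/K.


G/T = 35.860 - 10*log10(195.35) = 35.860 - 22.90813 = 12.95 dB/K

12.95 dB/K


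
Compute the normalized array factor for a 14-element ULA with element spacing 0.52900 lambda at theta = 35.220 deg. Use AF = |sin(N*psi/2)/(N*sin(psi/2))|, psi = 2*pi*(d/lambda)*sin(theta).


psi = 2*pi*0.52900*sin(35.220 deg) = 1.916897 rad
AF = |sin(14*1.916897/2) / (14*sin(1.916897/2))| = 0.06569

0.06569


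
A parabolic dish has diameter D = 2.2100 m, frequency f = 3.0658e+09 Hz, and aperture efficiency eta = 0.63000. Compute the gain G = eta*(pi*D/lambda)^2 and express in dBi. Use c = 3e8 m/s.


lambda = c / f = 3.0000e+08 / 3.0658e+09 = 0.09785374 m
G_linear = 0.63000 * (pi * 2.2100 / 0.09785374)^2 = 3171.538
G_dBi = 10 * log10(3171.538) = 35.01 dBi

35.01 dBi


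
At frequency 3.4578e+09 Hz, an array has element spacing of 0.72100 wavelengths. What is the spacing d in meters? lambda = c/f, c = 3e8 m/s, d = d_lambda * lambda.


lambda = c / f = 3.0000e+08 / 3.4578e+09 = 0.08676037 m
d = 0.72100 * 0.08676037 = 0.06255 m

0.06255 m


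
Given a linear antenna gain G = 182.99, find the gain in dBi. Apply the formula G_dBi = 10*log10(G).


G_dBi = 10 * log10(182.99) = 22.62 dBi

22.62 dBi


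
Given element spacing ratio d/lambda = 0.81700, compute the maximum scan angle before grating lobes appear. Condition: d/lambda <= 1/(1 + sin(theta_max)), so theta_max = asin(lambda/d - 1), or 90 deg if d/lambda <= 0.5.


lambda/d - 1 = 1/0.81700 - 1 = 0.2239902
theta_max = asin(0.2239902) = 12.94 deg

12.94 deg


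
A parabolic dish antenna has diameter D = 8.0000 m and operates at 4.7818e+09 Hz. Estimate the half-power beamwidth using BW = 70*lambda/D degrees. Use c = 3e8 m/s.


lambda = c / f = 3.0000e+08 / 4.7818e+09 = 0.06273788 m
BW = 70 * 0.06273788 / 8.0000 = 0.5490 deg

0.5490 deg


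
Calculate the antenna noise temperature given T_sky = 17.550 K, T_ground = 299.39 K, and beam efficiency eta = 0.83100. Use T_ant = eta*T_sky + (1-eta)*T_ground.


T_ant = 0.83100 * 17.550 + (1 - 0.83100) * 299.39 = 65.18 K

65.18 K


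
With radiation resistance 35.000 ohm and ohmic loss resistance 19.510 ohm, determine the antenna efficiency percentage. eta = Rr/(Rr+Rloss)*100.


eta = 35.000 / (35.000 + 19.510) * 100 = 64.21%

64.21%


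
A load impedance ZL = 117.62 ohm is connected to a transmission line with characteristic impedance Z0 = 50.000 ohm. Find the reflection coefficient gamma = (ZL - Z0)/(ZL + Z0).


gamma = (117.62 - 50.000) / (117.62 + 50.000) = 0.4034

0.4034


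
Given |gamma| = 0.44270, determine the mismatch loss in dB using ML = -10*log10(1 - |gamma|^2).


ML = -10 * log10(1 - 0.44270^2) = -10 * log10(0.80401671) = 0.9473 dB

0.9473 dB


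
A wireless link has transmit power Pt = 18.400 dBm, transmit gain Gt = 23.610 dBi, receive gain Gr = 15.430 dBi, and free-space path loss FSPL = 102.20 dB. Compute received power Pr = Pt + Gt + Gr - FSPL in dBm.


Pr = 18.400 + 23.610 + 15.430 - 102.20 = -44.76 dBm

-44.76 dBm


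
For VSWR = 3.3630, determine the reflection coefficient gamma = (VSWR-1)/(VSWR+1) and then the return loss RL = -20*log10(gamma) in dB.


gamma = (3.3630 - 1) / (3.3630 + 1) = 0.5415998
RL = -20 * log10(0.5415998) = 5.326 dB

5.326 dB


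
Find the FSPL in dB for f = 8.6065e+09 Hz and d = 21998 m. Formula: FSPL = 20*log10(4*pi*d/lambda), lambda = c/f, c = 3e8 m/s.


lambda = c / f = 3.0000e+08 / 8.6065e+09 = 0.03485738 m
FSPL = 20 * log10(4*pi*21998/0.03485738) = 138.0 dB

138.0 dB


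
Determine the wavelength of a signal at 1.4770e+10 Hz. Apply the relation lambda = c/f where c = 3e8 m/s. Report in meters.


lambda = c / f = 3.0000e+08 / 1.4770e+10 = 0.02031 m

0.02031 m


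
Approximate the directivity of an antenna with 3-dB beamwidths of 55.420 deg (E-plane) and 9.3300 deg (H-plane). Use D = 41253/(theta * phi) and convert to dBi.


D_linear = 41253 / (55.420 * 9.3300) = 79.78245
D_dBi = 10 * log10(79.78245) = 19.02 dBi

19.02 dBi


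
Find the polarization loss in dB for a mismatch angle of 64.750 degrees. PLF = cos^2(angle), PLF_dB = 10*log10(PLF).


PLF_linear = cos^2(64.750 deg) = 0.1819609
PLF_dB = 10 * log10(0.1819609) = -7.400 dB

-7.400 dB


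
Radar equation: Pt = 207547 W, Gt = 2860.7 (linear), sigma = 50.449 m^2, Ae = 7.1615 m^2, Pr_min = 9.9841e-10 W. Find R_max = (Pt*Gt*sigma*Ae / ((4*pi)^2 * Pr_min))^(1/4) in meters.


R^4 = 207547*2860.7*50.449*7.1615 / ((4*pi)^2 * 9.9841e-10) = 1.360557e+18
R_max = 1.360557e+18^0.25 = 34153 m

34153 m


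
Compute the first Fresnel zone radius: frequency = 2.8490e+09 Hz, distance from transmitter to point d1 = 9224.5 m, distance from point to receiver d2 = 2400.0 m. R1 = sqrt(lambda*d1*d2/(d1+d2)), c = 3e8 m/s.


lambda = c / f = 3.0000e+08 / 2.8490e+09 = 0.1053001 m
R1 = sqrt(0.1053001 * 9224.5 * 2400.0 / (9224.5 + 2400.0)) = 14.16 m

14.16 m


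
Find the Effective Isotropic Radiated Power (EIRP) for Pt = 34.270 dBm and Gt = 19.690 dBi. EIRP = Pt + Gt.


EIRP = Pt + Gt = 34.270 + 19.690 = 53.96 dBm

53.96 dBm


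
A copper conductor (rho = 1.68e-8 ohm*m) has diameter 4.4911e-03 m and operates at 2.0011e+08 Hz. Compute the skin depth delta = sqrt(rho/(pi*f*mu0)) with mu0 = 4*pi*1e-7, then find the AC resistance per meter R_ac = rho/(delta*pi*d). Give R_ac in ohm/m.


delta = sqrt(1.68e-8 / (pi * 2.0011e+08 * 4*pi*1e-7)) = 4.611480e-06 m
R_ac = 1.68e-8 / (4.611480e-06 * pi * 4.4911e-03) = 0.2582 ohm/m

0.2582 ohm/m


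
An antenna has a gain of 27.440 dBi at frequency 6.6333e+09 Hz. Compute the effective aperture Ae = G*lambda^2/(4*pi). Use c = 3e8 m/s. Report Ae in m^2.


lambda = c / f = 3.0000e+08 / 6.6333e+09 = 0.04522636 m
G_linear = 10^(27.440/10) = 554.6257
Ae = G_linear * lambda^2 / (4*pi) = 554.6257 * 0.04522636^2 / (4*pi) = 0.09028 m^2

0.09028 m^2


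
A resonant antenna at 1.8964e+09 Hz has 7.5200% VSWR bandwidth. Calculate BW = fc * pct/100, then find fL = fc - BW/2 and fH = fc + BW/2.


BW = 1.8964e+09 * 7.5200/100 = 1.426093e+08 Hz
fL = 1.8964e+09 - 1.426093e+08/2 = 1.825e+09 Hz
fH = 1.8964e+09 + 1.426093e+08/2 = 1.968e+09 Hz

BW=1.426e+08 Hz, fL=1.825e+09 Hz, fH=1.968e+09 Hz


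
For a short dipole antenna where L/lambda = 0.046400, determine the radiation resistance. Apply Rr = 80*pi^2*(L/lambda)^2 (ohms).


Rr = 80 * pi^2 * (0.046400)^2 = 80 * 9.869604 * 2.152960e-03 = 1.700 ohm

1.700 ohm


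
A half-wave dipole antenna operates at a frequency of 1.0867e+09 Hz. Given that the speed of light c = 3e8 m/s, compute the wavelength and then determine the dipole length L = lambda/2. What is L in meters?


lambda = c / f = 3.0000e+08 / 1.0867e+09 = 0.2760652 m
L = lambda / 2 = 0.2760652 / 2 = 0.1380 m

0.1380 m


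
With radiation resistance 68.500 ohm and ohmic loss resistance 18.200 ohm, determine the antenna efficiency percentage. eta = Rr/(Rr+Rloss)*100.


eta = 68.500 / (68.500 + 18.200) * 100 = 79.01%

79.01%


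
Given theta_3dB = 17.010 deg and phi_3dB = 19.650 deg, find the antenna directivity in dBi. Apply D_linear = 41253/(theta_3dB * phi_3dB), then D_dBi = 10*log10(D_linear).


D_linear = 41253 / (17.010 * 19.650) = 123.4209
D_dBi = 10 * log10(123.4209) = 20.91 dBi

20.91 dBi


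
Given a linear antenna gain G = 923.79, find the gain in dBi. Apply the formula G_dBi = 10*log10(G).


G_dBi = 10 * log10(923.79) = 29.66 dBi

29.66 dBi


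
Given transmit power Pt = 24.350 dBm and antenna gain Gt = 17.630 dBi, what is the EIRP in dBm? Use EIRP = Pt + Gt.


EIRP = Pt + Gt = 24.350 + 17.630 = 41.98 dBm

41.98 dBm


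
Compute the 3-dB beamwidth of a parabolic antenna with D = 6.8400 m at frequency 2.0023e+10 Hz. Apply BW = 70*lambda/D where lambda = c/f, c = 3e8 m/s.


lambda = c / f = 3.0000e+08 / 2.0023e+10 = 0.01498277 m
BW = 70 * 0.01498277 / 6.8400 = 0.1533 deg

0.1533 deg


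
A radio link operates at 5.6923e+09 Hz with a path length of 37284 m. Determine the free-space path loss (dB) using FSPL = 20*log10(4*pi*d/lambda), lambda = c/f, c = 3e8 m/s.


lambda = c / f = 3.0000e+08 / 5.6923e+09 = 0.05270277 m
FSPL = 20 * log10(4*pi*37284/0.05270277) = 139.0 dB

139.0 dB


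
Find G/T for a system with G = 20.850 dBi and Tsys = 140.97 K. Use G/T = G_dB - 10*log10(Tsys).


G/T = 20.850 - 10*log10(140.97) = 20.850 - 21.49127 = -0.6413 dB/K

-0.6413 dB/K


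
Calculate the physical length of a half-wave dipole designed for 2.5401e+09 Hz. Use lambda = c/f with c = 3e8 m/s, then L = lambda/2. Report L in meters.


lambda = c / f = 3.0000e+08 / 2.5401e+09 = 0.1181056 m
L = lambda / 2 = 0.1181056 / 2 = 0.05905 m

0.05905 m


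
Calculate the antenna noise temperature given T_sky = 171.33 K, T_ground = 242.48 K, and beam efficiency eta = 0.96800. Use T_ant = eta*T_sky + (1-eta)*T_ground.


T_ant = 0.96800 * 171.33 + (1 - 0.96800) * 242.48 = 173.6 K

173.6 K


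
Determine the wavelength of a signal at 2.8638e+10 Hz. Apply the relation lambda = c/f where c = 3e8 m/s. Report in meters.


lambda = c / f = 3.0000e+08 / 2.8638e+10 = 0.01048 m

0.01048 m


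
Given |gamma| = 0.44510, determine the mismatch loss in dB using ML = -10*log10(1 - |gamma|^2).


ML = -10 * log10(1 - 0.44510^2) = -10 * log10(0.80188599) = 0.9589 dB

0.9589 dB


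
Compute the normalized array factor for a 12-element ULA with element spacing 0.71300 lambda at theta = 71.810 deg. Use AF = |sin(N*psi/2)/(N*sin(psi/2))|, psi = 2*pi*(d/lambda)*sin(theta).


psi = 2*pi*0.71300*sin(71.810 deg) = 4.256035 rad
AF = |sin(12*4.256035/2) / (12*sin(4.256035/2))| = 0.03855

0.03855


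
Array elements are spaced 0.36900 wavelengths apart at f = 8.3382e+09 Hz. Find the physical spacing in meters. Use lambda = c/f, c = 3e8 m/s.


lambda = c / f = 3.0000e+08 / 8.3382e+09 = 0.03597899 m
d = 0.36900 * 0.03597899 = 0.01328 m

0.01328 m


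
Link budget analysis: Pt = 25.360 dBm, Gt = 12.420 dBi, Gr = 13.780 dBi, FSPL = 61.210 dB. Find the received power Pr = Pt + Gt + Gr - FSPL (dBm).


Pr = 25.360 + 12.420 + 13.780 - 61.210 = -9.65 dBm

-9.65 dBm


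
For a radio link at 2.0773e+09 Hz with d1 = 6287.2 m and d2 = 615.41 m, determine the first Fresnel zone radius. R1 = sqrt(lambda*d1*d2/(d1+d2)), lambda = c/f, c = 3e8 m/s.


lambda = c / f = 3.0000e+08 / 2.0773e+09 = 0.1444182 m
R1 = sqrt(0.1444182 * 6287.2 * 615.41 / (6287.2 + 615.41)) = 8.997 m

8.997 m


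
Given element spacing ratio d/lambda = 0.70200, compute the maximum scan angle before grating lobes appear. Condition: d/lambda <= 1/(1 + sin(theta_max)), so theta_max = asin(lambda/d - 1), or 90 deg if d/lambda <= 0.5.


lambda/d - 1 = 1/0.70200 - 1 = 0.4245014
theta_max = asin(0.4245014) = 25.12 deg

25.12 deg


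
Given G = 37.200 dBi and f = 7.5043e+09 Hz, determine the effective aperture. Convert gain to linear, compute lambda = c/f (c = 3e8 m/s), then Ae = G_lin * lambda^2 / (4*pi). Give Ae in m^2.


lambda = c / f = 3.0000e+08 / 7.5043e+09 = 0.03997708 m
G_linear = 10^(37.200/10) = 5248.075
Ae = G_linear * lambda^2 / (4*pi) = 5248.075 * 0.03997708^2 / (4*pi) = 0.6674 m^2

0.6674 m^2


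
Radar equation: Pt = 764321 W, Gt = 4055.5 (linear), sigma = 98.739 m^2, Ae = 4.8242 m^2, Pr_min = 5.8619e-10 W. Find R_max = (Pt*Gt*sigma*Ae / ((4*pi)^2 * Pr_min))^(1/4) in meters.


R^4 = 764321*4055.5*98.739*4.8242 / ((4*pi)^2 * 5.8619e-10) = 1.595057e+19
R_max = 1.595057e+19^0.25 = 63197 m

63197 m


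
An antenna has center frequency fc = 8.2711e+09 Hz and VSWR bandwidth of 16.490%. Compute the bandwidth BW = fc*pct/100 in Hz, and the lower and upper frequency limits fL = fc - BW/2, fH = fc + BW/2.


BW = 8.2711e+09 * 16.490/100 = 1.363904e+09 Hz
fL = 8.2711e+09 - 1.363904e+09/2 = 7.589e+09 Hz
fH = 8.2711e+09 + 1.363904e+09/2 = 8.953e+09 Hz

BW=1.364e+09 Hz, fL=7.589e+09 Hz, fH=8.953e+09 Hz


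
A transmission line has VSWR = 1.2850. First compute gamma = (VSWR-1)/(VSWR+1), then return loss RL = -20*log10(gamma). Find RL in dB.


gamma = (1.2850 - 1) / (1.2850 + 1) = 0.1247265
RL = -20 * log10(0.1247265) = 18.08 dB

18.08 dB


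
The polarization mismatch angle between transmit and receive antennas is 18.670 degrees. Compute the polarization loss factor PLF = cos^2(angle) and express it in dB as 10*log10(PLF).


PLF_linear = cos^2(18.670 deg) = 0.8975251
PLF_dB = 10 * log10(0.8975251) = -0.4695 dB

-0.4695 dB


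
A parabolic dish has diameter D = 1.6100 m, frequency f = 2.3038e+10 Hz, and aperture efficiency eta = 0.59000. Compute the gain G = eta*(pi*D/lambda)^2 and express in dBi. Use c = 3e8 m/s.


lambda = c / f = 3.0000e+08 / 2.3038e+10 = 0.01302196 m
G_linear = 0.59000 * (pi * 1.6100 / 0.01302196)^2 = 89012.46
G_dBi = 10 * log10(89012.46) = 49.49 dBi

49.49 dBi


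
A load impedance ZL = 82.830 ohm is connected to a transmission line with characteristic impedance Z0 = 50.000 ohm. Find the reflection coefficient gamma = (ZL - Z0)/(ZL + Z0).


gamma = (82.830 - 50.000) / (82.830 + 50.000) = 0.2472

0.2472


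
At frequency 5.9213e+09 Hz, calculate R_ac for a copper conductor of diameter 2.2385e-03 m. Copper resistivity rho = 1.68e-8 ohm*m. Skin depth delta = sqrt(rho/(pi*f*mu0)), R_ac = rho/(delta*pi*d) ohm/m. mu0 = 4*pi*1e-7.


delta = sqrt(1.68e-8 / (pi * 5.9213e+09 * 4*pi*1e-7)) = 8.477470e-07 m
R_ac = 1.68e-8 / (8.477470e-07 * pi * 2.2385e-03) = 2.818 ohm/m

2.818 ohm/m


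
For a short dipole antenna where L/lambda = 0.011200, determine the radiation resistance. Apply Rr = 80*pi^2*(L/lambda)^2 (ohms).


Rr = 80 * pi^2 * (0.011200)^2 = 80 * 9.869604 * 1.254400e-04 = 0.09904 ohm

0.09904 ohm


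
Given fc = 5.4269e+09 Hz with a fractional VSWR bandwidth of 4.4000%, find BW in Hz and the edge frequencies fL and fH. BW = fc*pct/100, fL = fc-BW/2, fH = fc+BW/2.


BW = 5.4269e+09 * 4.4000/100 = 2.387836e+08 Hz
fL = 5.4269e+09 - 2.387836e+08/2 = 5.308e+09 Hz
fH = 5.4269e+09 + 2.387836e+08/2 = 5.546e+09 Hz

BW=2.388e+08 Hz, fL=5.308e+09 Hz, fH=5.546e+09 Hz


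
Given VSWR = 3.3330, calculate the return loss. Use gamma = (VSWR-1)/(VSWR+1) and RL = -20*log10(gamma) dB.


gamma = (3.3330 - 1) / (3.3330 + 1) = 0.5384260
RL = -20 * log10(0.5384260) = 5.377 dB

5.377 dB


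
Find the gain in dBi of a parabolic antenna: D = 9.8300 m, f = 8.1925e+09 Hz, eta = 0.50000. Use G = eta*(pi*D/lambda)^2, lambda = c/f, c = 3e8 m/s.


lambda = c / f = 3.0000e+08 / 8.1925e+09 = 0.03661886 m
G_linear = 0.50000 * (pi * 9.8300 / 0.03661886)^2 = 355604.4
G_dBi = 10 * log10(355604.4) = 55.51 dBi

55.51 dBi


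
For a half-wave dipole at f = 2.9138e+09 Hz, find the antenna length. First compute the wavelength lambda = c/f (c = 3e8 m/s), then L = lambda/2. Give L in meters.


lambda = c / f = 3.0000e+08 / 2.9138e+09 = 0.1029583 m
L = lambda / 2 = 0.1029583 / 2 = 0.05148 m

0.05148 m


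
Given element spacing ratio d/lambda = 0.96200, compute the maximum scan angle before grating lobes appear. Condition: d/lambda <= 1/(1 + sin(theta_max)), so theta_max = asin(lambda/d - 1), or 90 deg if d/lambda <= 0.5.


lambda/d - 1 = 1/0.96200 - 1 = 0.03950104
theta_max = asin(0.03950104) = 2.264 deg

2.264 deg


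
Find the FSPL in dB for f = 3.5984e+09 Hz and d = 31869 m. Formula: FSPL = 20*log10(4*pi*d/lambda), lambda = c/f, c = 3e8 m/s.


lambda = c / f = 3.0000e+08 / 3.5984e+09 = 0.08337039 m
FSPL = 20 * log10(4*pi*31869/0.08337039) = 133.6 dB

133.6 dB


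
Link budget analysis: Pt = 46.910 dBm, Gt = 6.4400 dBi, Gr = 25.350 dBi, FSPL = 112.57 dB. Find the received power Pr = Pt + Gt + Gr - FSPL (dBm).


Pr = 46.910 + 6.4400 + 25.350 - 112.57 = -33.87 dBm

-33.87 dBm


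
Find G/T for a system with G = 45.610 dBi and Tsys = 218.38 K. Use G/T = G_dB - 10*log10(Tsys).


G/T = 45.610 - 10*log10(218.38) = 45.610 - 23.39213 = 22.22 dB/K

22.22 dB/K


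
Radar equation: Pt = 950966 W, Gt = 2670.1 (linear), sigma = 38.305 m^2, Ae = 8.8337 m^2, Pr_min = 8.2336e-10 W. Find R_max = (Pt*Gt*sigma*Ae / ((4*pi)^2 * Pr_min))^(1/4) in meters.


R^4 = 950966*2670.1*38.305*8.8337 / ((4*pi)^2 * 8.2336e-10) = 6.608169e+18
R_max = 6.608169e+18^0.25 = 50701 m

50701 m


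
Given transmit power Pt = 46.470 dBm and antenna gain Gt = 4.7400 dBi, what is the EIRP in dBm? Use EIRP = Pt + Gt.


EIRP = Pt + Gt = 46.470 + 4.7400 = 51.21 dBm

51.21 dBm


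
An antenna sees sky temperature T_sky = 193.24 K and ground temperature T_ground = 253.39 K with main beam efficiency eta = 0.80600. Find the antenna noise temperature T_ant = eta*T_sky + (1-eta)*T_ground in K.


T_ant = 0.80600 * 193.24 + (1 - 0.80600) * 253.39 = 204.9 K

204.9 K


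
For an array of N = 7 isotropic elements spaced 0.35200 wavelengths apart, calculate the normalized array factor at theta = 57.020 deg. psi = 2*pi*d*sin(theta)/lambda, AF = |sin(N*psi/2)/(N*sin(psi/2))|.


psi = 2*pi*0.35200*sin(57.020 deg) = 1.855292 rad
AF = |sin(7*1.855292/2) / (7*sin(1.855292/2))| = 0.03727

0.03727


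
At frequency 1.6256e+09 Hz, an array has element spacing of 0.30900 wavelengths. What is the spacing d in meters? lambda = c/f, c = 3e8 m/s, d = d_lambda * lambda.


lambda = c / f = 3.0000e+08 / 1.6256e+09 = 0.1845472 m
d = 0.30900 * 0.1845472 = 0.05703 m

0.05703 m


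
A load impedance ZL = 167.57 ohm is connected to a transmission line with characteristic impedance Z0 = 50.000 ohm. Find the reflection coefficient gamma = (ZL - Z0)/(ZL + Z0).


gamma = (167.57 - 50.000) / (167.57 + 50.000) = 0.5404

0.5404


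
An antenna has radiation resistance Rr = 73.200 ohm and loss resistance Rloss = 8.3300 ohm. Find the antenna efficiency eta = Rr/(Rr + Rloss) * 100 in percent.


eta = 73.200 / (73.200 + 8.3300) * 100 = 89.78%

89.78%


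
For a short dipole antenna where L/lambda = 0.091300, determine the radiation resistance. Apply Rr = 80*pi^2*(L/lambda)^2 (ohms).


Rr = 80 * pi^2 * (0.091300)^2 = 80 * 9.869604 * 8.335690e-03 = 6.582 ohm

6.582 ohm


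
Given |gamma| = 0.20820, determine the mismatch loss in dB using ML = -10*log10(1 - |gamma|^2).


ML = -10 * log10(1 - 0.20820^2) = -10 * log10(0.95665276) = 0.1925 dB

0.1925 dB


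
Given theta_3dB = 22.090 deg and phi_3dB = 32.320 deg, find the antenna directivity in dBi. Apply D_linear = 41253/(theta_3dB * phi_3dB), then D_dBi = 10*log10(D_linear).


D_linear = 41253 / (22.090 * 32.320) = 57.78145
D_dBi = 10 * log10(57.78145) = 17.62 dBi

17.62 dBi


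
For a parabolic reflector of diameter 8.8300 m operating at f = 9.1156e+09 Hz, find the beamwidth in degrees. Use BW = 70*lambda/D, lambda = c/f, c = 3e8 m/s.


lambda = c / f = 3.0000e+08 / 9.1156e+09 = 0.03291061 m
BW = 70 * 0.03291061 / 8.8300 = 0.2609 deg

0.2609 deg


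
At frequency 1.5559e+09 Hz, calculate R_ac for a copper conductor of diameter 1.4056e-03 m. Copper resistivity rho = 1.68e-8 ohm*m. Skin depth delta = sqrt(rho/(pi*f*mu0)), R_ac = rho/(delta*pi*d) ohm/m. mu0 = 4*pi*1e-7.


delta = sqrt(1.68e-8 / (pi * 1.5559e+09 * 4*pi*1e-7)) = 1.653804e-06 m
R_ac = 1.68e-8 / (1.653804e-06 * pi * 1.4056e-03) = 2.300 ohm/m

2.300 ohm/m


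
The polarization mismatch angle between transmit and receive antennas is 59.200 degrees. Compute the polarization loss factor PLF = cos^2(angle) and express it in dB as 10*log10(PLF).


PLF_linear = cos^2(59.200 deg) = 0.2621879
PLF_dB = 10 * log10(0.2621879) = -5.814 dB

-5.814 dB


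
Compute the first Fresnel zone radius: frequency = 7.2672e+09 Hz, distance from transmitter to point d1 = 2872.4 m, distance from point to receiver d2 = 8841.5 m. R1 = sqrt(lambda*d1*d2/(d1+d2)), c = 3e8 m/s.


lambda = c / f = 3.0000e+08 / 7.2672e+09 = 0.04128137 m
R1 = sqrt(0.04128137 * 2872.4 * 8841.5 / (2872.4 + 8841.5)) = 9.460 m

9.460 m


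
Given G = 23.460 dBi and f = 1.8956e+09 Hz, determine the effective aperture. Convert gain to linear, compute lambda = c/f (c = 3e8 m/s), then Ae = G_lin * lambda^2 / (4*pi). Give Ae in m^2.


lambda = c / f = 3.0000e+08 / 1.8956e+09 = 0.1582612 m
G_linear = 10^(23.460/10) = 221.8196
Ae = G_linear * lambda^2 / (4*pi) = 221.8196 * 0.1582612^2 / (4*pi) = 0.4421 m^2

0.4421 m^2


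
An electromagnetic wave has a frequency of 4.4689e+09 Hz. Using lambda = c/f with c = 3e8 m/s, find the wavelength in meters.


lambda = c / f = 3.0000e+08 / 4.4689e+09 = 0.06713 m

0.06713 m


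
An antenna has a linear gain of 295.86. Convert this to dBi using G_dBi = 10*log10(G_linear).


G_dBi = 10 * log10(295.86) = 24.71 dBi

24.71 dBi


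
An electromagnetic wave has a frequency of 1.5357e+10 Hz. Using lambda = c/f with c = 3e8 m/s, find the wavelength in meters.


lambda = c / f = 3.0000e+08 / 1.5357e+10 = 0.01954 m

0.01954 m


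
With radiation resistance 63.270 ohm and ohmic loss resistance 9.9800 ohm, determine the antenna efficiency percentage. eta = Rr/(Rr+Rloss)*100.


eta = 63.270 / (63.270 + 9.9800) * 100 = 86.38%

86.38%


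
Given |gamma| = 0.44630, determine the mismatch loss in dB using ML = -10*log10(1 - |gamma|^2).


ML = -10 * log10(1 - 0.44630^2) = -10 * log10(0.80081631) = 0.9647 dB

0.9647 dB


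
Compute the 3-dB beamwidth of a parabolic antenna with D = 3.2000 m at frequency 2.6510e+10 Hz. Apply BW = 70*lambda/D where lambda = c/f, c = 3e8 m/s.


lambda = c / f = 3.0000e+08 / 2.6510e+10 = 0.01131648 m
BW = 70 * 0.01131648 / 3.2000 = 0.2475 deg

0.2475 deg


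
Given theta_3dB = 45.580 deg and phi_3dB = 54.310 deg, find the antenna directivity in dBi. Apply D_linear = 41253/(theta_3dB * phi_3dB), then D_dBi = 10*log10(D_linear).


D_linear = 41253 / (45.580 * 54.310) = 16.66485
D_dBi = 10 * log10(16.66485) = 12.22 dBi

12.22 dBi


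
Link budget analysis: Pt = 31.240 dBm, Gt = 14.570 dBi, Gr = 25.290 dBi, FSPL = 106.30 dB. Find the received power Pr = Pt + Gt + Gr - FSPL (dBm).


Pr = 31.240 + 14.570 + 25.290 - 106.30 = -35.20 dBm

-35.20 dBm


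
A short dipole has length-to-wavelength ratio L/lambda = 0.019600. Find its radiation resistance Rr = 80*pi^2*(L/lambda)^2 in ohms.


Rr = 80 * pi^2 * (0.019600)^2 = 80 * 9.869604 * 3.841600e-04 = 0.3033 ohm

0.3033 ohm


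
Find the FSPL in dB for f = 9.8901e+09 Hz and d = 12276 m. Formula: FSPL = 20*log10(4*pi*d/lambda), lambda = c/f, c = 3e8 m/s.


lambda = c / f = 3.0000e+08 / 9.8901e+09 = 0.03033336 m
FSPL = 20 * log10(4*pi*12276/0.03033336) = 134.1 dB

134.1 dB


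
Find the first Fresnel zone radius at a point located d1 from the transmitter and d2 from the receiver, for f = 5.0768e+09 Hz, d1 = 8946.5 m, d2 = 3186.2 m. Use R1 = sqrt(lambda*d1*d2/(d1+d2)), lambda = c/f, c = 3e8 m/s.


lambda = c / f = 3.0000e+08 / 5.0768e+09 = 0.05909234 m
R1 = sqrt(0.05909234 * 8946.5 * 3186.2 / (8946.5 + 3186.2)) = 11.78 m

11.78 m


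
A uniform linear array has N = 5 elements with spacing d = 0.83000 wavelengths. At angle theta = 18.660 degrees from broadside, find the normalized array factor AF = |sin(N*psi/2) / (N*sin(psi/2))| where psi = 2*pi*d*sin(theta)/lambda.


psi = 2*pi*0.83000*sin(18.660 deg) = 1.668562 rad
AF = |sin(5*1.668562/2) / (5*sin(1.668562/2))| = 0.2314

0.2314


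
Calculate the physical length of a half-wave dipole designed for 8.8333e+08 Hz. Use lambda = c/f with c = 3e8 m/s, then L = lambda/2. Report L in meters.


lambda = c / f = 3.0000e+08 / 8.8333e+08 = 0.3396239 m
L = lambda / 2 = 0.3396239 / 2 = 0.1698 m

0.1698 m


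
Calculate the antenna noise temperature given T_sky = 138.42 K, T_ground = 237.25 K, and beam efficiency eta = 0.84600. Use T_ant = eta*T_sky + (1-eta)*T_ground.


T_ant = 0.84600 * 138.42 + (1 - 0.84600) * 237.25 = 153.6 K

153.6 K


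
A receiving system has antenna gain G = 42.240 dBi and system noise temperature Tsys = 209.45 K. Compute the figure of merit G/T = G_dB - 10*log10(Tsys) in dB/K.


G/T = 42.240 - 10*log10(209.45) = 42.240 - 23.21080 = 19.03 dB/K

19.03 dB/K


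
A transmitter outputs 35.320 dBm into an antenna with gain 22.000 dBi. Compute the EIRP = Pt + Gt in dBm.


EIRP = Pt + Gt = 35.320 + 22.000 = 57.32 dBm

57.32 dBm


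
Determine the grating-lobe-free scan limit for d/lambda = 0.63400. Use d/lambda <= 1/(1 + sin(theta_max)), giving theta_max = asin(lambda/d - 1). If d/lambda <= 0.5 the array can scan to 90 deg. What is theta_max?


lambda/d - 1 = 1/0.63400 - 1 = 0.5772871
theta_max = asin(0.5772871) = 35.26 deg

35.26 deg


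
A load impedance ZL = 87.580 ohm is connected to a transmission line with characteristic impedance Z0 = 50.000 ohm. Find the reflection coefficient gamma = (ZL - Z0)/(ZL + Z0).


gamma = (87.580 - 50.000) / (87.580 + 50.000) = 0.2732

0.2732


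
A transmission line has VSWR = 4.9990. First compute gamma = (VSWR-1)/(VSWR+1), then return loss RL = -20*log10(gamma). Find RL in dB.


gamma = (4.9990 - 1) / (4.9990 + 1) = 0.6666111
RL = -20 * log10(0.6666111) = 3.523 dB

3.523 dB


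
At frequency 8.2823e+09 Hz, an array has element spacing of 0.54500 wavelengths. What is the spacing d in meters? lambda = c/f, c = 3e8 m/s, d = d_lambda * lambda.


lambda = c / f = 3.0000e+08 / 8.2823e+09 = 0.03622182 m
d = 0.54500 * 0.03622182 = 0.01974 m

0.01974 m


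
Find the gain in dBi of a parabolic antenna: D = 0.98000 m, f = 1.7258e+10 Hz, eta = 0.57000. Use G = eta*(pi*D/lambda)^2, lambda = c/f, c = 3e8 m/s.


lambda = c / f = 3.0000e+08 / 1.7258e+10 = 0.01738324 m
G_linear = 0.57000 * (pi * 0.98000 / 0.01738324)^2 = 17879.91
G_dBi = 10 * log10(17879.91) = 42.52 dBi

42.52 dBi


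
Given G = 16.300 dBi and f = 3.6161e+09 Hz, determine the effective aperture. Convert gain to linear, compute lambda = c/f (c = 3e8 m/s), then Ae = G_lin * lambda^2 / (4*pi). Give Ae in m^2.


lambda = c / f = 3.0000e+08 / 3.6161e+09 = 0.08296231 m
G_linear = 10^(16.300/10) = 42.65795
Ae = G_linear * lambda^2 / (4*pi) = 42.65795 * 0.08296231^2 / (4*pi) = 0.02336 m^2

0.02336 m^2


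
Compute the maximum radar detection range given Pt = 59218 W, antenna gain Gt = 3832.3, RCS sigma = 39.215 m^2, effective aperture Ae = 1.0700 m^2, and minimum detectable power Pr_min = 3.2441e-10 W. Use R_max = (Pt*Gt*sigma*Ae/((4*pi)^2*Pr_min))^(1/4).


R^4 = 59218*3832.3*39.215*1.0700 / ((4*pi)^2 * 3.2441e-10) = 1.858811e+17
R_max = 1.858811e+17^0.25 = 20764 m

20764 m


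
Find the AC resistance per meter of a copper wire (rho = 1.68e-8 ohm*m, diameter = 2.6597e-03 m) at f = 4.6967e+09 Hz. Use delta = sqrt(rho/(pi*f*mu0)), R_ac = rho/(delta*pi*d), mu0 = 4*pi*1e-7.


delta = sqrt(1.68e-8 / (pi * 4.6967e+09 * 4*pi*1e-7)) = 9.518716e-07 m
R_ac = 1.68e-8 / (9.518716e-07 * pi * 2.6597e-03) = 2.112 ohm/m

2.112 ohm/m


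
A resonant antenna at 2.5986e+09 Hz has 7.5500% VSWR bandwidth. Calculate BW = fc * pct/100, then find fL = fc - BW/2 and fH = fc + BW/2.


BW = 2.5986e+09 * 7.5500/100 = 1.961943e+08 Hz
fL = 2.5986e+09 - 1.961943e+08/2 = 2.501e+09 Hz
fH = 2.5986e+09 + 1.961943e+08/2 = 2.697e+09 Hz

BW=1.962e+08 Hz, fL=2.501e+09 Hz, fH=2.697e+09 Hz


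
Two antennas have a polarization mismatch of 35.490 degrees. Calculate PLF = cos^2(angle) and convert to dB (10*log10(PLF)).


PLF_linear = cos^2(35.490 deg) = 0.6629491
PLF_dB = 10 * log10(0.6629491) = -1.785 dB

-1.785 dB


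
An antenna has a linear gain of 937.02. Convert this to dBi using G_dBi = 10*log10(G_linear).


G_dBi = 10 * log10(937.02) = 29.72 dBi

29.72 dBi


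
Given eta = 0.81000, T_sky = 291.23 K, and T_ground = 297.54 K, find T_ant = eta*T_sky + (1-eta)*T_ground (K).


T_ant = 0.81000 * 291.23 + (1 - 0.81000) * 297.54 = 292.4 K

292.4 K


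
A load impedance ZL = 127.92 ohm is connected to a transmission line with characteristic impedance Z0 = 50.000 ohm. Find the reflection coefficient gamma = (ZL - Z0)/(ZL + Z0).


gamma = (127.92 - 50.000) / (127.92 + 50.000) = 0.4379

0.4379


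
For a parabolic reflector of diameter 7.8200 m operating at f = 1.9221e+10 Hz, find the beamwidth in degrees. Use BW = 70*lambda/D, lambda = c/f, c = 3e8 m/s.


lambda = c / f = 3.0000e+08 / 1.9221e+10 = 0.01560793 m
BW = 70 * 0.01560793 / 7.8200 = 0.1397 deg

0.1397 deg


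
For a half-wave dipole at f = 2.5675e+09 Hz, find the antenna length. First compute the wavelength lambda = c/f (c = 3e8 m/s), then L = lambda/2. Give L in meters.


lambda = c / f = 3.0000e+08 / 2.5675e+09 = 0.1168452 m
L = lambda / 2 = 0.1168452 / 2 = 0.05842 m

0.05842 m


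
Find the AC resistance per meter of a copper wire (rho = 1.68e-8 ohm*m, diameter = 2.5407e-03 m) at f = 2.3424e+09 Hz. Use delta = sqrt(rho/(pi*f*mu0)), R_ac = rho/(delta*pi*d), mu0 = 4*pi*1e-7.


delta = sqrt(1.68e-8 / (pi * 2.3424e+09 * 4*pi*1e-7)) = 1.347858e-06 m
R_ac = 1.68e-8 / (1.347858e-06 * pi * 2.5407e-03) = 1.562 ohm/m

1.562 ohm/m


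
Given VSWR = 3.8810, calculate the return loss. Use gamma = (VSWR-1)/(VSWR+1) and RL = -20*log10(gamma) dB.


gamma = (3.8810 - 1) / (3.8810 + 1) = 0.5902479
RL = -20 * log10(0.5902479) = 4.579 dB

4.579 dB


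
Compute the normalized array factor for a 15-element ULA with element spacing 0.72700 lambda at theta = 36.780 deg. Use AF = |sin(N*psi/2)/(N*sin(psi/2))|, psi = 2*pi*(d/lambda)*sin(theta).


psi = 2*pi*0.72700*sin(36.780 deg) = 2.734988 rad
AF = |sin(15*2.734988/2) / (15*sin(2.734988/2))| = 0.06778

0.06778


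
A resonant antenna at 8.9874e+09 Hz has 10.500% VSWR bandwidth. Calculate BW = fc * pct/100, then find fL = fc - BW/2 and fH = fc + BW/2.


BW = 8.9874e+09 * 10.500/100 = 9.436770e+08 Hz
fL = 8.9874e+09 - 9.436770e+08/2 = 8.516e+09 Hz
fH = 8.9874e+09 + 9.436770e+08/2 = 9.459e+09 Hz

BW=9.437e+08 Hz, fL=8.516e+09 Hz, fH=9.459e+09 Hz


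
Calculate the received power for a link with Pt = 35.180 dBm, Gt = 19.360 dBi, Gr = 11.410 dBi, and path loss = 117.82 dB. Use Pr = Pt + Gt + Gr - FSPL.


Pr = 35.180 + 19.360 + 11.410 - 117.82 = -51.87 dBm

-51.87 dBm


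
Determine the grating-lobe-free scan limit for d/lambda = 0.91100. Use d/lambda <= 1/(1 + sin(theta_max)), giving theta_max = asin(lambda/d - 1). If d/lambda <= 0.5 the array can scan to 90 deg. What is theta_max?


lambda/d - 1 = 1/0.91100 - 1 = 0.09769484
theta_max = asin(0.09769484) = 5.606 deg

5.606 deg


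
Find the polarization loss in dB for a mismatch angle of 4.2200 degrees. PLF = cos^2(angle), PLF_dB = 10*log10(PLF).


PLF_linear = cos^2(4.2200 deg) = 0.9945851
PLF_dB = 10 * log10(0.9945851) = -0.02358 dB

-0.02358 dB


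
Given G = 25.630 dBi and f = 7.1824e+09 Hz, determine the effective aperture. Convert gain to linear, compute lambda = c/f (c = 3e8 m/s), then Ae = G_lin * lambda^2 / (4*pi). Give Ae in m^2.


lambda = c / f = 3.0000e+08 / 7.1824e+09 = 0.04176877 m
G_linear = 10^(25.630/10) = 365.5948
Ae = G_linear * lambda^2 / (4*pi) = 365.5948 * 0.04176877^2 / (4*pi) = 0.05076 m^2

0.05076 m^2


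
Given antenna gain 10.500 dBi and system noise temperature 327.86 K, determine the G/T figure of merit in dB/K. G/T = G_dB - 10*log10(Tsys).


G/T = 10.500 - 10*log10(327.86) = 10.500 - 25.15688 = -14.66 dB/K

-14.66 dB/K


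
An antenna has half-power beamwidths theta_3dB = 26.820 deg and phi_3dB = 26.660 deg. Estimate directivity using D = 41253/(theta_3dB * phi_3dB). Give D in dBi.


D_linear = 41253 / (26.820 * 26.660) = 57.69479
D_dBi = 10 * log10(57.69479) = 17.61 dBi

17.61 dBi


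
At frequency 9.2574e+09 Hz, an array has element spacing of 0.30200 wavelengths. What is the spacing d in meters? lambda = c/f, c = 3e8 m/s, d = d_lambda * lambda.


lambda = c / f = 3.0000e+08 / 9.2574e+09 = 0.03240651 m
d = 0.30200 * 0.03240651 = 9.787e-03 m

9.787e-03 m


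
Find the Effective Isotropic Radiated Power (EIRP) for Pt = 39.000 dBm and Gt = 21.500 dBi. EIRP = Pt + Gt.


EIRP = Pt + Gt = 39.000 + 21.500 = 60.50 dBm

60.50 dBm


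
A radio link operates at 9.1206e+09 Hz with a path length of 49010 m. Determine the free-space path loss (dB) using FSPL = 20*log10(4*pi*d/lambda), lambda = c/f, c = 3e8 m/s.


lambda = c / f = 3.0000e+08 / 9.1206e+09 = 0.03289257 m
FSPL = 20 * log10(4*pi*49010/0.03289257) = 145.4 dB

145.4 dB


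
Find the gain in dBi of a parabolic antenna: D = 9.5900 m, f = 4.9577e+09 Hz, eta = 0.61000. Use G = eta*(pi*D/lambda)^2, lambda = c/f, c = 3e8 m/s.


lambda = c / f = 3.0000e+08 / 4.9577e+09 = 0.06051193 m
G_linear = 0.61000 * (pi * 9.5900 / 0.06051193)^2 = 151211.5
G_dBi = 10 * log10(151211.5) = 51.80 dBi

51.80 dBi


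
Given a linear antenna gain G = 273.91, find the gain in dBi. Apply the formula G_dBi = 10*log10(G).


G_dBi = 10 * log10(273.91) = 24.38 dBi

24.38 dBi


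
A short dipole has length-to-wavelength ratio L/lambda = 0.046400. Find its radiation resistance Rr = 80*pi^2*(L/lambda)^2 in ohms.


Rr = 80 * pi^2 * (0.046400)^2 = 80 * 9.869604 * 2.152960e-03 = 1.700 ohm

1.700 ohm


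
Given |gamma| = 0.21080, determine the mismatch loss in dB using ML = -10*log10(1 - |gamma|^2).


ML = -10 * log10(1 - 0.21080^2) = -10 * log10(0.95556336) = 0.1974 dB

0.1974 dB


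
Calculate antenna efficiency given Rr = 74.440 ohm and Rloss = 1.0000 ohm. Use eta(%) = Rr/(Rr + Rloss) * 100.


eta = 74.440 / (74.440 + 1.0000) * 100 = 98.67%

98.67%


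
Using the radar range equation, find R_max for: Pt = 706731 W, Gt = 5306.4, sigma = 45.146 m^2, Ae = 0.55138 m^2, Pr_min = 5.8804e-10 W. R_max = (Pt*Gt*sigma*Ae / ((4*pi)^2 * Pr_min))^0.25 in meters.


R^4 = 706731*5306.4*45.146*0.55138 / ((4*pi)^2 * 5.8804e-10) = 1.005305e+18
R_max = 1.005305e+18^0.25 = 31665 m

31665 m


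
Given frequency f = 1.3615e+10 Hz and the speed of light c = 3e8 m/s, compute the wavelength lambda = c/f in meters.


lambda = c / f = 3.0000e+08 / 1.3615e+10 = 0.02203 m

0.02203 m


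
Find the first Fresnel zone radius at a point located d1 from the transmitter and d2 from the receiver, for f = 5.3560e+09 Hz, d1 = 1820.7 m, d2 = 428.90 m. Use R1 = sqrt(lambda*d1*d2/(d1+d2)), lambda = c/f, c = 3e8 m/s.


lambda = c / f = 3.0000e+08 / 5.3560e+09 = 0.05601195 m
R1 = sqrt(0.05601195 * 1820.7 * 428.90 / (1820.7 + 428.90)) = 4.409 m

4.409 m


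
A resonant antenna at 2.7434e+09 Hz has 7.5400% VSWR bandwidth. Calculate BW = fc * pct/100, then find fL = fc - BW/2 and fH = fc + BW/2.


BW = 2.7434e+09 * 7.5400/100 = 2.068524e+08 Hz
fL = 2.7434e+09 - 2.068524e+08/2 = 2.640e+09 Hz
fH = 2.7434e+09 + 2.068524e+08/2 = 2.847e+09 Hz

BW=2.069e+08 Hz, fL=2.640e+09 Hz, fH=2.847e+09 Hz


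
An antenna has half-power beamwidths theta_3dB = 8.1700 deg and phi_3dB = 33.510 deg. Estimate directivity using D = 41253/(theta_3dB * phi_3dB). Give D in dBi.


D_linear = 41253 / (8.1700 * 33.510) = 150.6812
D_dBi = 10 * log10(150.6812) = 21.78 dBi

21.78 dBi


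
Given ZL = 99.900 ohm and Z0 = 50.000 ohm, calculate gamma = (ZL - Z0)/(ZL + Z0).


gamma = (99.900 - 50.000) / (99.900 + 50.000) = 0.3329

0.3329


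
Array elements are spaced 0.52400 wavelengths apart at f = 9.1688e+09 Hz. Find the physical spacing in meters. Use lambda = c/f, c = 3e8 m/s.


lambda = c / f = 3.0000e+08 / 9.1688e+09 = 0.03271966 m
d = 0.52400 * 0.03271966 = 0.01715 m

0.01715 m


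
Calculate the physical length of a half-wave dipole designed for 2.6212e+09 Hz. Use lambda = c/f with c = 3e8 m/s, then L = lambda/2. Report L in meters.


lambda = c / f = 3.0000e+08 / 2.6212e+09 = 0.1144514 m
L = lambda / 2 = 0.1144514 / 2 = 0.05723 m

0.05723 m


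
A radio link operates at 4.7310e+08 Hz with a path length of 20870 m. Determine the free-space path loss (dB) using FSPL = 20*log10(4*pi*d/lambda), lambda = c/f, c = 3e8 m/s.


lambda = c / f = 3.0000e+08 / 4.7310e+08 = 0.6341154 m
FSPL = 20 * log10(4*pi*20870/0.6341154) = 112.3 dB

112.3 dB


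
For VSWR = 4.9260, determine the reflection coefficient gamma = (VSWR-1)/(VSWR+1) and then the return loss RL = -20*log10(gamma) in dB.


gamma = (4.9260 - 1) / (4.9260 + 1) = 0.6625042
RL = -20 * log10(0.6625042) = 3.576 dB

3.576 dB


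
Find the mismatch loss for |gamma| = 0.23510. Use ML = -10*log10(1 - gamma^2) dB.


ML = -10 * log10(1 - 0.23510^2) = -10 * log10(0.94472799) = 0.2469 dB

0.2469 dB


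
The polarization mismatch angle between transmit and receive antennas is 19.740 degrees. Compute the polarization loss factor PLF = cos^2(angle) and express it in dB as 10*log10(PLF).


PLF_linear = cos^2(19.740 deg) = 0.8859233
PLF_dB = 10 * log10(0.8859233) = -0.5260 dB

-0.5260 dB


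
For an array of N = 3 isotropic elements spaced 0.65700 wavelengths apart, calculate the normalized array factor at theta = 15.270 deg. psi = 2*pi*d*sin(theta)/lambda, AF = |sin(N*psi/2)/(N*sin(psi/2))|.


psi = 2*pi*0.65700*sin(15.270 deg) = 1.087197 rad
AF = |sin(3*1.087197/2) / (3*sin(1.087197/2))| = 0.6433

0.6433


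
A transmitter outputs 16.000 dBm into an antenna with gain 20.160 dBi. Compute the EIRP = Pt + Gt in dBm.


EIRP = Pt + Gt = 16.000 + 20.160 = 36.16 dBm

36.16 dBm


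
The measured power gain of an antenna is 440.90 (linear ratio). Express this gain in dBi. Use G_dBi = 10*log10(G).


G_dBi = 10 * log10(440.90) = 26.44 dBi

26.44 dBi


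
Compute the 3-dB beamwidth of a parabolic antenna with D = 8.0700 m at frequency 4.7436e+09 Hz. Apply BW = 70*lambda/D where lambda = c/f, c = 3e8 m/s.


lambda = c / f = 3.0000e+08 / 4.7436e+09 = 0.06324311 m
BW = 70 * 0.06324311 / 8.0700 = 0.5486 deg

0.5486 deg


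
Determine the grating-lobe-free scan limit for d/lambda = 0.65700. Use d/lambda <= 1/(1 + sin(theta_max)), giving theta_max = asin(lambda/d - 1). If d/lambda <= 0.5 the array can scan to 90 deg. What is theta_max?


lambda/d - 1 = 1/0.65700 - 1 = 0.5220700
theta_max = asin(0.5220700) = 31.47 deg

31.47 deg
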